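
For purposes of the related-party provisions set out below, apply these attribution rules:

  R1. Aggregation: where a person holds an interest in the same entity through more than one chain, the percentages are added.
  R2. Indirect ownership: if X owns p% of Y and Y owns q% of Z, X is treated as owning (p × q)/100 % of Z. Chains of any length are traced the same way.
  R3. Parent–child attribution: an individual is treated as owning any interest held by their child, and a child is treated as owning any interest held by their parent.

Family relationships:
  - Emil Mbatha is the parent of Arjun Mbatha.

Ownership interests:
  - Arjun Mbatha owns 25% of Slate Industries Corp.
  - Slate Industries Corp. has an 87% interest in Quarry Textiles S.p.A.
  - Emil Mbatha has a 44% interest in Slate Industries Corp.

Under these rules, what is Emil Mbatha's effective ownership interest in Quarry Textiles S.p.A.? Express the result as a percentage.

60.03%

By parent–child attribution (R3), Emil Mbatha is treated as also owning Arjun Mbatha's interest in Slate Industries Corp, giving 44% + 25% = 69%.
Chain via Slate Industries Corp. (R2): 69% × 87% = 60.03% of Quarry Textiles S.p.A.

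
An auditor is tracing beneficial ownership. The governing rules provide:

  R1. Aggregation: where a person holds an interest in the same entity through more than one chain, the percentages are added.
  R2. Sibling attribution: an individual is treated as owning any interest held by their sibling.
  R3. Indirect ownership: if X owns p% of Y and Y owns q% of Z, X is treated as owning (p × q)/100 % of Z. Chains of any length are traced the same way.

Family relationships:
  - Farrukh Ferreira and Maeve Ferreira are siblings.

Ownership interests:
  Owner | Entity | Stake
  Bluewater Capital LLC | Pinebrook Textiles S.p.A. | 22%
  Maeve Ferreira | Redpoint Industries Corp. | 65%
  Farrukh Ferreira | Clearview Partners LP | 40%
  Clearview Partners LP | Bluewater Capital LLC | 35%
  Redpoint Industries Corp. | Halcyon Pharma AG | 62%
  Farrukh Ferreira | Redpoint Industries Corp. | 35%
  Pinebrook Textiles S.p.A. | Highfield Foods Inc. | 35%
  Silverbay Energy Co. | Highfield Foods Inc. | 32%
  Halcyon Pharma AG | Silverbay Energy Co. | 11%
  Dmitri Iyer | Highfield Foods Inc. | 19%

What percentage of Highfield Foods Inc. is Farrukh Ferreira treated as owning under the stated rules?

By sibling attribution (R2), Farrukh Ferreira is treated as also owning Maeve Ferreira's interest in Redpoint Industries Corp, giving 35% + 65% = 100%.
Chain via Redpoint Industries Corp. → Halcyon Pharma AG → Silverbay Energy Co. (R3): 100% × 62% × 11% × 32% = 2.1824% of Highfield Foods Inc.
Chain via Clearview Partners LP → Bluewater Capital LLC → Pinebrook Textiles S.p.A. (R3): 40% × 35% × 22% × 35% = 1.078% of Highfield Foods Inc.
Aggregating (R1): 2.1824% + 1.078% = 3.2604%.

3.2604%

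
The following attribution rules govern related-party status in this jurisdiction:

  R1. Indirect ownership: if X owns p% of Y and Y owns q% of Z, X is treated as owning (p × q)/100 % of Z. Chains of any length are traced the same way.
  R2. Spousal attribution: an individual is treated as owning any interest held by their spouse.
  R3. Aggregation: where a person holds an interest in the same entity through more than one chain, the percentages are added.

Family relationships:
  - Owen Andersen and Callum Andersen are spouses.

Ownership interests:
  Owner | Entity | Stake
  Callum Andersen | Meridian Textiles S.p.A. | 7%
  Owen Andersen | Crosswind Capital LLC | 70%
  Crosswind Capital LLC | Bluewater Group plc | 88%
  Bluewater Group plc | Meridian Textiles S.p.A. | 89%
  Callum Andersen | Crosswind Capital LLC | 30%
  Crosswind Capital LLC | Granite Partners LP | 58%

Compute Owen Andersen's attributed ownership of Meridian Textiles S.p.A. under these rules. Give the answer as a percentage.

85.32%

By spousal attribution (R2), Owen Andersen is treated as also owning Callum Andersen's interest in Crosswind Capital LLC, giving 70% + 30% = 100%.
By spousal attribution (R2), Owen Andersen is treated as owning Callum Andersen's 7% interest in Meridian Textiles S.p.A.
Chain via Crosswind Capital LLC → Bluewater Group plc (R1): 100% × 88% × 89% = 78.32% of Meridian Textiles S.p.A.
Direct interest in Meridian Textiles S.p.A: 7%.
Aggregating (R3): 78.32% + 7% = 85.32%.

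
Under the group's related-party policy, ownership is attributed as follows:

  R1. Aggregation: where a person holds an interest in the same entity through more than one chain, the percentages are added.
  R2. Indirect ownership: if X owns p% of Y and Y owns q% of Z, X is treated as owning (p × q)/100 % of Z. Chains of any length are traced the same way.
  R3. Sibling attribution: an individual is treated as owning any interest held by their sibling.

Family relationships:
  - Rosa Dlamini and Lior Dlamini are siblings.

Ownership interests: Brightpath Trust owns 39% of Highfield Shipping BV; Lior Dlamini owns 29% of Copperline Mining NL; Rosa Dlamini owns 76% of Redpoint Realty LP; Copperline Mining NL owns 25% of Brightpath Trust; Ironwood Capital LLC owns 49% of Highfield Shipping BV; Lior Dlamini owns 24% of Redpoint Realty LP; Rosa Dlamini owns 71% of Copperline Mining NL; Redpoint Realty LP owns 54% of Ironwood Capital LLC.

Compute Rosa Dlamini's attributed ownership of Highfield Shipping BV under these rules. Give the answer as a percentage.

36.21%

By sibling attribution (R3), Rosa Dlamini is treated as also owning Lior Dlamini's interest in Copperline Mining NL, giving 71% + 29% = 100%.
By sibling attribution (R3), Rosa Dlamini is treated as also owning Lior Dlamini's interest in Redpoint Realty LP, giving 76% + 24% = 100%.
Chain via Copperline Mining NL → Brightpath Trust (R2): 100% × 25% × 39% = 9.75% of Highfield Shipping BV.
Chain via Redpoint Realty LP → Ironwood Capital LLC (R2): 100% × 54% × 49% = 26.46% of Highfield Shipping BV.
Aggregating (R1): 9.75% + 26.46% = 36.21%.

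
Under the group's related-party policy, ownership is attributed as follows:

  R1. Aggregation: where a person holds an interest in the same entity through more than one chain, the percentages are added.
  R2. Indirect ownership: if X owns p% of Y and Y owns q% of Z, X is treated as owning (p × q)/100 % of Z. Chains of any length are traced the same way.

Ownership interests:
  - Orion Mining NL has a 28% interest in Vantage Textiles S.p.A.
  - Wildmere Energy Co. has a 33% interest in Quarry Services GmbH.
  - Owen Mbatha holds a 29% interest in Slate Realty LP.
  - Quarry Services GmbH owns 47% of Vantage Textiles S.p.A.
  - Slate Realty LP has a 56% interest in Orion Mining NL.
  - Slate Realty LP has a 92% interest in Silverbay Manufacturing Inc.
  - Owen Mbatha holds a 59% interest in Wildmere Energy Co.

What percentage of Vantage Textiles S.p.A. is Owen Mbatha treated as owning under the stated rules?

Chain via Slate Realty LP → Orion Mining NL (R2): 29% × 56% × 28% = 4.5472% of Vantage Textiles S.p.A.
Chain via Wildmere Energy Co. → Quarry Services GmbH (R2): 59% × 33% × 47% = 9.1509% of Vantage Textiles S.p.A.
Aggregating (R1): 4.5472% + 9.1509% = 13.6981%.

13.6981%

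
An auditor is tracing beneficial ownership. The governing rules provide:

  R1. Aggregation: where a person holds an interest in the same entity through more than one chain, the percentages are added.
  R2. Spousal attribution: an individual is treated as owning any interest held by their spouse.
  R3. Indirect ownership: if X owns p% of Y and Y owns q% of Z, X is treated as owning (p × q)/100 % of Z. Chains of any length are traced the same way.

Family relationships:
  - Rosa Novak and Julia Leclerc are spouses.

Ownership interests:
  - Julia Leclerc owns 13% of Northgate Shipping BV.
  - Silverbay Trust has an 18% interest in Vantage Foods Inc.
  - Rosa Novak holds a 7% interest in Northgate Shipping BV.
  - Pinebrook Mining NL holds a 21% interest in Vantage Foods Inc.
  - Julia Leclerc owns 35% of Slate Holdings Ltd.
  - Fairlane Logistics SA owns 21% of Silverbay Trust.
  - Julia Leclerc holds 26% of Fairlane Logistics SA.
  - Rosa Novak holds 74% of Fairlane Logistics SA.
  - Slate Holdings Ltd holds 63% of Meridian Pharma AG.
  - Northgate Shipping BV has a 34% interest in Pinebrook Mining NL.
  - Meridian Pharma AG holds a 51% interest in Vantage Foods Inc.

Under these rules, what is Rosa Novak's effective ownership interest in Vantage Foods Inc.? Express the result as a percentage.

16.4535%

By spousal attribution (R2), Rosa Novak is treated as also owning Julia Leclerc's interest in Northgate Shipping BV, giving 7% + 13% = 20%.
By spousal attribution (R2), Rosa Novak is treated as also owning Julia Leclerc's interest in Fairlane Logistics SA, giving 74% + 26% = 100%.
By spousal attribution (R2), Rosa Novak is treated as owning Julia Leclerc's 35% interest in Slate Holdings Ltd.
Chain via Northgate Shipping BV → Pinebrook Mining NL (R3): 20% × 34% × 21% = 1.428% of Vantage Foods Inc.
Chain via Fairlane Logistics SA → Silverbay Trust (R3): 100% × 21% × 18% = 3.78% of Vantage Foods Inc.
Chain via Slate Holdings Ltd → Meridian Pharma AG (R3): 35% × 63% × 51% = 11.2455% of Vantage Foods Inc.
Aggregating (R1): 1.428% + 3.78% + 11.2455% = 16.4535%.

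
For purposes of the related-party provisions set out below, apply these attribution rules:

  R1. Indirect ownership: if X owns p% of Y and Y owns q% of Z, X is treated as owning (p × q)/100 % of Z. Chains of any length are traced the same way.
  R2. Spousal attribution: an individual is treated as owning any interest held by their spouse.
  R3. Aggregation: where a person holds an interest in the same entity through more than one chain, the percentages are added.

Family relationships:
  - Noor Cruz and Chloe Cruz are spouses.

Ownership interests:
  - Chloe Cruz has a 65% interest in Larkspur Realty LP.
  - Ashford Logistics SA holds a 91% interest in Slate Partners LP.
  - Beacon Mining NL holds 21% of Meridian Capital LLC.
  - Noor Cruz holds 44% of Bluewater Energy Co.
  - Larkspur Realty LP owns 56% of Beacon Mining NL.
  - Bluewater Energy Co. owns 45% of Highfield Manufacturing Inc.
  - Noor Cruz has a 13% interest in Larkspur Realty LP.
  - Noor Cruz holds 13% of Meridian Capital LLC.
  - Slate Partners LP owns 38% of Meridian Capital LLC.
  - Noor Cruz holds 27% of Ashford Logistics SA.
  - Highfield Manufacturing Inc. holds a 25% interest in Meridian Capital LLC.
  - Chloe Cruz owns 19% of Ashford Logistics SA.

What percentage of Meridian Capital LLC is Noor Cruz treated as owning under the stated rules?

43.0296%

By spousal attribution (R2), Noor Cruz is treated as also owning Chloe Cruz's interest in Ashford Logistics SA, giving 27% + 19% = 46%.
By spousal attribution (R2), Noor Cruz is treated as also owning Chloe Cruz's interest in Larkspur Realty LP, giving 13% + 65% = 78%.
Chain via Ashford Logistics SA → Slate Partners LP (R1): 46% × 91% × 38% = 15.9068% of Meridian Capital LLC.
Chain via Larkspur Realty LP → Beacon Mining NL (R1): 78% × 56% × 21% = 9.1728% of Meridian Capital LLC.
Chain via Bluewater Energy Co. → Highfield Manufacturing Inc. (R1): 44% × 45% × 25% = 4.95% of Meridian Capital LLC.
Direct interest in Meridian Capital LLC: 13%.
Aggregating (R3): 15.9068% + 9.1728% + 4.95% + 13% = 43.0296%.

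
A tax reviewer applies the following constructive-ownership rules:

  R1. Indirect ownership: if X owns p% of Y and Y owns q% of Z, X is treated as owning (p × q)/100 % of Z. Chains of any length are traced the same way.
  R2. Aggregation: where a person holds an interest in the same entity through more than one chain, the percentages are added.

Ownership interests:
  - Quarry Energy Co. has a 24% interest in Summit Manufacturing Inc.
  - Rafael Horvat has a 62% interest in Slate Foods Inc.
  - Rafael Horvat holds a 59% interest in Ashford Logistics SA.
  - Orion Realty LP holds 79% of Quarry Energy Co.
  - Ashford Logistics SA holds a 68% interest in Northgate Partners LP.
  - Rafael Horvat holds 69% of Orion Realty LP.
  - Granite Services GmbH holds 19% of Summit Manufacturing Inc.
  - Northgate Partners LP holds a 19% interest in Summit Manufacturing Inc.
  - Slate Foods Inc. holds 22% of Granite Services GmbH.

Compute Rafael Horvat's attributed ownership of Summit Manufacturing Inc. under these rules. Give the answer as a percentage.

23.2968%

Chain via Ashford Logistics SA → Northgate Partners LP (R1): 59% × 68% × 19% = 7.6228% of Summit Manufacturing Inc.
Chain via Orion Realty LP → Quarry Energy Co. (R1): 69% × 79% × 24% = 13.0824% of Summit Manufacturing Inc.
Chain via Slate Foods Inc. → Granite Services GmbH (R1): 62% × 22% × 19% = 2.5916% of Summit Manufacturing Inc.
Aggregating (R2): 7.6228% + 13.0824% + 2.5916% = 23.2968%.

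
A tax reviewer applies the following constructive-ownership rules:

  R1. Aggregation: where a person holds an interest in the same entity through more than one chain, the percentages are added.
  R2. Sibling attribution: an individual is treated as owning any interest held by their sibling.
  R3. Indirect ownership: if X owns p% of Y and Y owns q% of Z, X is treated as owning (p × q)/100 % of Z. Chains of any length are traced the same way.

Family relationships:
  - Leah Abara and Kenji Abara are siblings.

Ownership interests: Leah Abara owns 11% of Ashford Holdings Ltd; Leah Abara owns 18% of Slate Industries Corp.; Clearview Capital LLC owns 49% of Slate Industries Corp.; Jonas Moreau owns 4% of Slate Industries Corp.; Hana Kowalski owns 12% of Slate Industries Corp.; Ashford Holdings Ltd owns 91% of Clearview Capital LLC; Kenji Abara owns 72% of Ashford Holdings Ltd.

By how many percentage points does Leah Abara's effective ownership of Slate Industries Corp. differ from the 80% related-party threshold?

24.9903

By sibling attribution (R2), Leah Abara is treated as also owning Kenji Abara's interest in Ashford Holdings Ltd, giving 11% + 72% = 83%.
Chain via Ashford Holdings Ltd → Clearview Capital LLC (R3): 83% × 91% × 49% = 37.0097% of Slate Industries Corp.
Direct interest in Slate Industries Corp: 18%.
Aggregating (R1): 37.0097% + 18% = 55.0097%.
55.0097% falls short of the 80% threshold by 24.9903 percentage points.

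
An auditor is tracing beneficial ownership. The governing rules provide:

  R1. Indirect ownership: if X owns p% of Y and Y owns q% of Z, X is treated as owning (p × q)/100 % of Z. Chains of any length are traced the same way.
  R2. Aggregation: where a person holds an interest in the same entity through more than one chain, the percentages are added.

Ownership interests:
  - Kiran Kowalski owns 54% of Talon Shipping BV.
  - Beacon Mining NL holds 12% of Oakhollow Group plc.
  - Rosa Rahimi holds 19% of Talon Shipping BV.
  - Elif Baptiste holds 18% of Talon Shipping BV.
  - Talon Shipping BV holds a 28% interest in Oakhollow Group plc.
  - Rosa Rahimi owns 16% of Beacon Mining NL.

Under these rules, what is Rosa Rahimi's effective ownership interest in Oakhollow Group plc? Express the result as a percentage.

7.24%

Chain via Beacon Mining NL (R1): 16% × 12% = 1.92% of Oakhollow Group plc.
Chain via Talon Shipping BV (R1): 19% × 28% = 5.32% of Oakhollow Group plc.
Aggregating (R2): 1.92% + 5.32% = 7.24%.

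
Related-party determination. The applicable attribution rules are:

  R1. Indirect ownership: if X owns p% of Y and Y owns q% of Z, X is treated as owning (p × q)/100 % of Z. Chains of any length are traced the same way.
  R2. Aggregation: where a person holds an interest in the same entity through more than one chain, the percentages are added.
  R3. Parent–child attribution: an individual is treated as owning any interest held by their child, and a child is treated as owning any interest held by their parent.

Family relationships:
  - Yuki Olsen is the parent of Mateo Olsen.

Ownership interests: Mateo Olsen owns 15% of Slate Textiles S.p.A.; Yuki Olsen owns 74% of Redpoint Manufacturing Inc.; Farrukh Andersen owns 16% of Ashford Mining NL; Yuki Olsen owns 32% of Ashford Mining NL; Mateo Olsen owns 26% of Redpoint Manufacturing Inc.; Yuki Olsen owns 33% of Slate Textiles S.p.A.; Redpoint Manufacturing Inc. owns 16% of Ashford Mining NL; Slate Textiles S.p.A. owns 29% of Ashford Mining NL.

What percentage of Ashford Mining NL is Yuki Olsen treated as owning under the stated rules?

61.92%

By parent–child attribution (R3), Yuki Olsen is treated as also owning Mateo Olsen's interest in Slate Textiles S.p.A, giving 33% + 15% = 48%.
By parent–child attribution (R3), Yuki Olsen is treated as also owning Mateo Olsen's interest in Redpoint Manufacturing Inc, giving 74% + 26% = 100%.
Chain via Slate Textiles S.p.A. (R1): 48% × 29% = 13.92% of Ashford Mining NL.
Chain via Redpoint Manufacturing Inc. (R1): 100% × 16% = 16% of Ashford Mining NL.
Direct interest in Ashford Mining NL: 32%.
Aggregating (R2): 13.92% + 16% + 32% = 61.92%.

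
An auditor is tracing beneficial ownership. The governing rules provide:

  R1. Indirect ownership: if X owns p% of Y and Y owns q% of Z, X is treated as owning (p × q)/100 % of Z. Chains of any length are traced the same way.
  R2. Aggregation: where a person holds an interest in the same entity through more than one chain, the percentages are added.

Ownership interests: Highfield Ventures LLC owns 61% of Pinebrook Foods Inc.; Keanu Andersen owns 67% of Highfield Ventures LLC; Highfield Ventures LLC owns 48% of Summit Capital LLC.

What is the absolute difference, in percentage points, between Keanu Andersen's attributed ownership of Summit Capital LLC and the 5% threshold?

27.16

Chain via Highfield Ventures LLC (R1): 67% × 48% = 32.16% of Summit Capital LLC.
32.16% exceeds the 5% threshold by 27.16 percentage points.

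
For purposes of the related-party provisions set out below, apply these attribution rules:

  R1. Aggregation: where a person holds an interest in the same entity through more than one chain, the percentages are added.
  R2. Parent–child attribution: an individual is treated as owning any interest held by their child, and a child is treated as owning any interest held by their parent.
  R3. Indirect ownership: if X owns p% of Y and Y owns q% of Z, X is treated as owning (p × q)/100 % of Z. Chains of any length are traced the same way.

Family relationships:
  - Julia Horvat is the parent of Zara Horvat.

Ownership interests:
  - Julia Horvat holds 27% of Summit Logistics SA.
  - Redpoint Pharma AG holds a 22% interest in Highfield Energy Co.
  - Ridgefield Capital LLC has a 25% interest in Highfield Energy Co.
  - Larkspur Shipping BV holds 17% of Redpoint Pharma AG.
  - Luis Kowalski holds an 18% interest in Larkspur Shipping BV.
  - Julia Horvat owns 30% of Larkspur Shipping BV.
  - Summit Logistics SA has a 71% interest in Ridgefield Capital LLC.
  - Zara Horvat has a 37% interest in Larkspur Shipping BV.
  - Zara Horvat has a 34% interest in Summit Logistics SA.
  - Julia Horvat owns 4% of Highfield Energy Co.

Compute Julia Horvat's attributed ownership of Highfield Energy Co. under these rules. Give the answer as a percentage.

17.3333%

By parent–child attribution (R2), Julia Horvat is treated as also owning Zara Horvat's interest in Summit Logistics SA, giving 27% + 34% = 61%.
By parent–child attribution (R2), Julia Horvat is treated as also owning Zara Horvat's interest in Larkspur Shipping BV, giving 30% + 37% = 67%.
Chain via Summit Logistics SA → Ridgefield Capital LLC (R3): 61% × 71% × 25% = 10.8275% of Highfield Energy Co.
Chain via Larkspur Shipping BV → Redpoint Pharma AG (R3): 67% × 17% × 22% = 2.5058% of Highfield Energy Co.
Direct interest in Highfield Energy Co: 4%.
Aggregating (R1): 10.8275% + 2.5058% + 4% = 17.3333%.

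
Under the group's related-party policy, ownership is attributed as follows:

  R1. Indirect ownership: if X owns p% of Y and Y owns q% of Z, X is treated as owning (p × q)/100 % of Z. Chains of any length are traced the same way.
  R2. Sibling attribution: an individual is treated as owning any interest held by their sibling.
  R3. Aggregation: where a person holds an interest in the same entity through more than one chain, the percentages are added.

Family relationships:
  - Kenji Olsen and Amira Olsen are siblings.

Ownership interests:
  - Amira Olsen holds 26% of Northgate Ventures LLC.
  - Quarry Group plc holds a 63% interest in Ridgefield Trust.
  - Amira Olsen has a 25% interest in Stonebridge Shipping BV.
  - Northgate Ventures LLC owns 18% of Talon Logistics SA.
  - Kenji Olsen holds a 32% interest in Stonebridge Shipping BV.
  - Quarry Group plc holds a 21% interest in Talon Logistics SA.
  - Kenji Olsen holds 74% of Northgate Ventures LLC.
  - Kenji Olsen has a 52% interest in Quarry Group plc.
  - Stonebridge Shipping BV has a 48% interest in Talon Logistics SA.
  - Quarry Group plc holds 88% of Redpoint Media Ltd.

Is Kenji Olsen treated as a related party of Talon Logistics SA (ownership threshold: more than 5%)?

Yes

By sibling attribution (R2), Kenji Olsen is treated as also owning Amira Olsen's interest in Northgate Ventures LLC, giving 74% + 26% = 100%.
By sibling attribution (R2), Kenji Olsen is treated as also owning Amira Olsen's interest in Stonebridge Shipping BV, giving 32% + 25% = 57%.
Chain via Northgate Ventures LLC (R1): 100% × 18% = 18% of Talon Logistics SA.
Chain via Quarry Group plc (R1): 52% × 21% = 10.92% of Talon Logistics SA.
Chain via Stonebridge Shipping BV (R1): 57% × 48% = 27.36% of Talon Logistics SA.
Aggregating (R3): 18% + 10.92% + 27.36% = 56.28%.
56.28% exceeds the 5% threshold, so Kenji is a related party to Talon Logistics SA.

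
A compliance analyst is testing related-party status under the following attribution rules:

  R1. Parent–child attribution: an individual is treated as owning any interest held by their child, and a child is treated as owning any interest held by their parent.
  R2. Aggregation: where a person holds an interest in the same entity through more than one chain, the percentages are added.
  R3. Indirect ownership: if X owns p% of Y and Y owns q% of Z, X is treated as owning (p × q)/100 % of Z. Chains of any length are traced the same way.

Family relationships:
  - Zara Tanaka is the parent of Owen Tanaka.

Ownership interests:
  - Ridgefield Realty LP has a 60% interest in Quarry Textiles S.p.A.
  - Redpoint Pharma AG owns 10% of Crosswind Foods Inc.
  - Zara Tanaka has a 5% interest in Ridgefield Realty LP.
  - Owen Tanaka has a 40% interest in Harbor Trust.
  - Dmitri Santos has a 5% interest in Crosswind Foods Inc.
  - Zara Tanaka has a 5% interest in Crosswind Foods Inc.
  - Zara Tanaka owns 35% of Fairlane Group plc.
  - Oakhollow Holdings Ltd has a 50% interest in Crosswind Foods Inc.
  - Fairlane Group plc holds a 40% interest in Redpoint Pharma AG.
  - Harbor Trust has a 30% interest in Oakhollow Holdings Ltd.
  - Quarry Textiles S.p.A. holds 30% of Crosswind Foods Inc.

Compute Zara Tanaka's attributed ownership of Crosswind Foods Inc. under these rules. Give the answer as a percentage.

13.3%

By parent–child attribution (R1), Zara Tanaka is treated as owning Owen Tanaka's 40% interest in Harbor Trust.
Chain via Fairlane Group plc → Redpoint Pharma AG (R3): 35% × 40% × 10% = 1.4% of Crosswind Foods Inc.
Chain via Ridgefield Realty LP → Quarry Textiles S.p.A. (R3): 5% × 60% × 30% = 0.9% of Crosswind Foods Inc.
Direct interest in Crosswind Foods Inc: 5%.
Chain via Harbor Trust → Oakhollow Holdings Ltd (R3): 40% × 30% × 50% = 6% of Crosswind Foods Inc.
Aggregating (R2): 1.4% + 0.9% + 5% + 6% = 13.3%.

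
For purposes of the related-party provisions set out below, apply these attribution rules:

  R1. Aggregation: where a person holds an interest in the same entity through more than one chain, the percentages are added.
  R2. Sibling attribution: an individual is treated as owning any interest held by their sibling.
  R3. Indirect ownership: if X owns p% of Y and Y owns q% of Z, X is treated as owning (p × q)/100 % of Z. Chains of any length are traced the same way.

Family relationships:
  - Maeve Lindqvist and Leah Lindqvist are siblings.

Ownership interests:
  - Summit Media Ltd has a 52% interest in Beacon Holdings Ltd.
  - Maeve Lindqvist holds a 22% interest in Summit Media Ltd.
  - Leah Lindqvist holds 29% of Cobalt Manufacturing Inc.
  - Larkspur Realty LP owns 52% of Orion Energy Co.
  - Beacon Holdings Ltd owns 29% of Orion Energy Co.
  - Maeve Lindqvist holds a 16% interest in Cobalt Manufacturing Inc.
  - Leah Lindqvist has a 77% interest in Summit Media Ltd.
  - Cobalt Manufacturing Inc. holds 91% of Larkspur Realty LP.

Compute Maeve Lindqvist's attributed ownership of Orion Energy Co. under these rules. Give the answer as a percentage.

36.2232%

By sibling attribution (R2), Maeve Lindqvist is treated as also owning Leah Lindqvist's interest in Cobalt Manufacturing Inc, giving 16% + 29% = 45%.
By sibling attribution (R2), Maeve Lindqvist is treated as also owning Leah Lindqvist's interest in Summit Media Ltd, giving 22% + 77% = 99%.
Chain via Cobalt Manufacturing Inc. → Larkspur Realty LP (R3): 45% × 91% × 52% = 21.294% of Orion Energy Co.
Chain via Summit Media Ltd → Beacon Holdings Ltd (R3): 99% × 52% × 29% = 14.9292% of Orion Energy Co.
Aggregating (R1): 21.294% + 14.9292% = 36.2232%.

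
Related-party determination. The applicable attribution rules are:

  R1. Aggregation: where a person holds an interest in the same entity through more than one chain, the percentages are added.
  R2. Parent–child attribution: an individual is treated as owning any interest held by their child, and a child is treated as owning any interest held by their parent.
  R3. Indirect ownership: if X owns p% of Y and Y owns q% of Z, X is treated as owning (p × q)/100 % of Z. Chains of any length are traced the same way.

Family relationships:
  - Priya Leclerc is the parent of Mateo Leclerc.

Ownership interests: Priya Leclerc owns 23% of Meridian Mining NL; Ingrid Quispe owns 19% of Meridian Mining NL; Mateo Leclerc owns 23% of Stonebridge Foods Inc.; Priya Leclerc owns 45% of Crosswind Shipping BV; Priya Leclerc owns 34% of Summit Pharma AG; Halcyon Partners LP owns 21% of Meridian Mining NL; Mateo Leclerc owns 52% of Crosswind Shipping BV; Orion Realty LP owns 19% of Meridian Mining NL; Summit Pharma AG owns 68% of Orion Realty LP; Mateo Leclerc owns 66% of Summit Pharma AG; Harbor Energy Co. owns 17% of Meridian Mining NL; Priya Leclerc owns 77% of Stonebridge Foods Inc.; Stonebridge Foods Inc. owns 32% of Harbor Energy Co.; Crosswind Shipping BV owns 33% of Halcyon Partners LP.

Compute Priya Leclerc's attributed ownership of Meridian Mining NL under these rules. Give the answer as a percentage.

48.0821%

By parent–child attribution (R2), Priya Leclerc is treated as also owning Mateo Leclerc's interest in Crosswind Shipping BV, giving 45% + 52% = 97%.
By parent–child attribution (R2), Priya Leclerc is treated as also owning Mateo Leclerc's interest in Stonebridge Foods Inc, giving 77% + 23% = 100%.
By parent–child attribution (R2), Priya Leclerc is treated as also owning Mateo Leclerc's interest in Summit Pharma AG, giving 34% + 66% = 100%.
Chain via Crosswind Shipping BV → Halcyon Partners LP (R3): 97% × 33% × 21% = 6.7221% of Meridian Mining NL.
Chain via Stonebridge Foods Inc. → Harbor Energy Co. (R3): 100% × 32% × 17% = 5.44% of Meridian Mining NL.
Chain via Summit Pharma AG → Orion Realty LP (R3): 100% × 68% × 19% = 12.92% of Meridian Mining NL.
Direct interest in Meridian Mining NL: 23%.
Aggregating (R1): 6.7221% + 5.44% + 12.92% + 23% = 48.0821%.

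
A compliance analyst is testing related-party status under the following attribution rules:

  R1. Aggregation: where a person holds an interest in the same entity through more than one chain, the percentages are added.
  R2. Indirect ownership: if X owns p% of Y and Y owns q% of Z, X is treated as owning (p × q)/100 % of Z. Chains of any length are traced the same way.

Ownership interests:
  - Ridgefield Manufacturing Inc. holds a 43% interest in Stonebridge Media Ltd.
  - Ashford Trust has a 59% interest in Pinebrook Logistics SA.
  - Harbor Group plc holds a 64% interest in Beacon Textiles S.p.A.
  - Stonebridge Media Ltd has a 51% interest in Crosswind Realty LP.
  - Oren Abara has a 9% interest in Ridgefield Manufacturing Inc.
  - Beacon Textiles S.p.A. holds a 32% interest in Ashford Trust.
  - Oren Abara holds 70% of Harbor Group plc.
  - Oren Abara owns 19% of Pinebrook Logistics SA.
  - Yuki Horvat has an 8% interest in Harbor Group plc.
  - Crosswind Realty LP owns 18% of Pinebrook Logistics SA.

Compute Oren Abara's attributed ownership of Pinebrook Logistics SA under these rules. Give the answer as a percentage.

27.813506%

Chain via Harbor Group plc → Beacon Textiles S.p.A. → Ashford Trust (R2): 70% × 64% × 32% × 59% = 8.45824% of Pinebrook Logistics SA.
Chain via Ridgefield Manufacturing Inc. → Stonebridge Media Ltd → Crosswind Realty LP (R2): 9% × 43% × 51% × 18% = 0.355266% of Pinebrook Logistics SA.
Direct interest in Pinebrook Logistics SA: 19%.
Aggregating (R1): 8.45824% + 0.355266% + 19% = 27.813506%.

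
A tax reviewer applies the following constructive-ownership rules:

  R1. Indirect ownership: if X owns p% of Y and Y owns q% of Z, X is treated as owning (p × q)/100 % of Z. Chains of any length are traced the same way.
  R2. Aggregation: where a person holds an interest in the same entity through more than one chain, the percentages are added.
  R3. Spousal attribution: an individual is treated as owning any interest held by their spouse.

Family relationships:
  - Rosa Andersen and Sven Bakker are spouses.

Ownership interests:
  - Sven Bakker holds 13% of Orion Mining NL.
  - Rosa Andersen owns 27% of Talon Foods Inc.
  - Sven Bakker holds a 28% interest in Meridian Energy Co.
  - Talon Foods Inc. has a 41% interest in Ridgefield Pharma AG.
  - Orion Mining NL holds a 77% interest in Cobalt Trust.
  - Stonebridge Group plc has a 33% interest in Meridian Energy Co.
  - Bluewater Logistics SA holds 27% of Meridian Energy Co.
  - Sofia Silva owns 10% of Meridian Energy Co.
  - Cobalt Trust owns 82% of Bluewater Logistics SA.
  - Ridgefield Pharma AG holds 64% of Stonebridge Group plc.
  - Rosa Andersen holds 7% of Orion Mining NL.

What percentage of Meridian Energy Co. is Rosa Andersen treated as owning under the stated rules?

33.747544%

By spousal attribution (R3), Rosa Andersen is treated as also owning Sven Bakker's interest in Orion Mining NL, giving 7% + 13% = 20%.
By spousal attribution (R3), Rosa Andersen is treated as owning Sven Bakker's 28% interest in Meridian Energy Co.
Chain via Orion Mining NL → Cobalt Trust → Bluewater Logistics SA (R1): 20% × 77% × 82% × 27% = 3.40956% of Meridian Energy Co.
Chain via Talon Foods Inc. → Ridgefield Pharma AG → Stonebridge Group plc (R1): 27% × 41% × 64% × 33% = 2.337984% of Meridian Energy Co.
Direct interest in Meridian Energy Co: 28%.
Aggregating (R2): 3.40956% + 2.337984% + 28% = 33.747544%.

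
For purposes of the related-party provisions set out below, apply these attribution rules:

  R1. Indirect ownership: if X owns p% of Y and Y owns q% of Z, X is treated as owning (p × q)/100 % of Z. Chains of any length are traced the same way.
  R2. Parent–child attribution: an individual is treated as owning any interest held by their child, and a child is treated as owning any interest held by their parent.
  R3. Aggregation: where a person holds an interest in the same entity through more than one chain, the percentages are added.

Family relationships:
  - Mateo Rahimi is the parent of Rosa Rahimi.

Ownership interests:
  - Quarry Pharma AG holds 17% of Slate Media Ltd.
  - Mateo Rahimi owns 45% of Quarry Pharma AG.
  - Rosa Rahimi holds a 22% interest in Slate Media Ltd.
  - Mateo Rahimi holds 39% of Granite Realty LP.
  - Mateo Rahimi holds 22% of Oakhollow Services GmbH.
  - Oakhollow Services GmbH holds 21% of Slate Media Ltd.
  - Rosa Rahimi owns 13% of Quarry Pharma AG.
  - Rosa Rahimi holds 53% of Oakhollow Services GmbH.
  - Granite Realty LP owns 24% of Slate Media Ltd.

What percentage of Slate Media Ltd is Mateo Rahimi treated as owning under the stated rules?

By parent–child attribution (R2), Mateo Rahimi is treated as also owning Rosa Rahimi's interest in Oakhollow Services GmbH, giving 22% + 53% = 75%.
By parent–child attribution (R2), Mateo Rahimi is treated as also owning Rosa Rahimi's interest in Quarry Pharma AG, giving 45% + 13% = 58%.
By parent–child attribution (R2), Mateo Rahimi is treated as owning Rosa Rahimi's 22% interest in Slate Media Ltd.
Chain via Granite Realty LP (R1): 39% × 24% = 9.36% of Slate Media Ltd.
Chain via Oakhollow Services GmbH (R1): 75% × 21% = 15.75% of Slate Media Ltd.
Chain via Quarry Pharma AG (R1): 58% × 17% = 9.86% of Slate Media Ltd.
Direct interest in Slate Media Ltd: 22%.
Aggregating (R3): 9.36% + 15.75% + 9.86% + 22% = 56.97%.

56.97%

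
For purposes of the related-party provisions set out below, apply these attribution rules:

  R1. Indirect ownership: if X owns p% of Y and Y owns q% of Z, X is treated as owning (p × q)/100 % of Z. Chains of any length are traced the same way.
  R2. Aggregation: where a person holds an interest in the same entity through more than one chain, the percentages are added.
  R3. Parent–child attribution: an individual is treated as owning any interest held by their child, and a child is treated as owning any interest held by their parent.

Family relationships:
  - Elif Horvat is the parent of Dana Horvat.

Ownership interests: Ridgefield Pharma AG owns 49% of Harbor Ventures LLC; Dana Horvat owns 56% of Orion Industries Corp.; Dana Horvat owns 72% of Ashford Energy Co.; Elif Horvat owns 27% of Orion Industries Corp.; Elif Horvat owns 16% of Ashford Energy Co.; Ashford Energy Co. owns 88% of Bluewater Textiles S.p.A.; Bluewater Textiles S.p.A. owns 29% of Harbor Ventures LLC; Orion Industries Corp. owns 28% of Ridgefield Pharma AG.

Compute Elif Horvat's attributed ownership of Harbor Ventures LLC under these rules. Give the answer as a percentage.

By parent–child attribution (R3), Elif Horvat is treated as also owning Dana Horvat's interest in Orion Industries Corp, giving 27% + 56% = 83%.
By parent–child attribution (R3), Elif Horvat is treated as also owning Dana Horvat's interest in Ashford Energy Co, giving 16% + 72% = 88%.
Chain via Orion Industries Corp. → Ridgefield Pharma AG (R1): 83% × 28% × 49% = 11.3876% of Harbor Ventures LLC.
Chain via Ashford Energy Co. → Bluewater Textiles S.p.A. (R1): 88% × 88% × 29% = 22.4576% of Harbor Ventures LLC.
Aggregating (R2): 11.3876% + 22.4576% = 33.8452%.

33.8452%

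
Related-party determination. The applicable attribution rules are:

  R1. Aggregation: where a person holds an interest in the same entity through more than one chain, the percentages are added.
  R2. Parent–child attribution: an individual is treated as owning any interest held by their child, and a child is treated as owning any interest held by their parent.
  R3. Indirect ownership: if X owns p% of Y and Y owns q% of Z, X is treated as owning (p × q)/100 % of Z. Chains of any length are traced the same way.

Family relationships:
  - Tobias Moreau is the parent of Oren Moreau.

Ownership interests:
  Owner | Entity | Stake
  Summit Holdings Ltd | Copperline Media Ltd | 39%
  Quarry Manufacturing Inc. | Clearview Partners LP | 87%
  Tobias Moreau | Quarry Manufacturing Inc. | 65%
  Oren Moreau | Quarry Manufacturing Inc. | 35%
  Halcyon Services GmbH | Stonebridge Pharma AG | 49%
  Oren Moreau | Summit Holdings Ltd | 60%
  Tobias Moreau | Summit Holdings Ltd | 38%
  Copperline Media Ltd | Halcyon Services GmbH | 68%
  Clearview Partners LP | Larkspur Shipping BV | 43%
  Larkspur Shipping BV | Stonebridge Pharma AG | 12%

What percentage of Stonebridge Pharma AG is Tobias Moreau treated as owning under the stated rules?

17.224104%

By parent–child attribution (R2), Tobias Moreau is treated as also owning Oren Moreau's interest in Summit Holdings Ltd, giving 38% + 60% = 98%.
By parent–child attribution (R2), Tobias Moreau is treated as also owning Oren Moreau's interest in Quarry Manufacturing Inc, giving 65% + 35% = 100%.
Chain via Summit Holdings Ltd → Copperline Media Ltd → Halcyon Services GmbH (R3): 98% × 39% × 68% × 49% = 12.734904% of Stonebridge Pharma AG.
Chain via Quarry Manufacturing Inc. → Clearview Partners LP → Larkspur Shipping BV (R3): 100% × 87% × 43% × 12% = 4.4892% of Stonebridge Pharma AG.
Aggregating (R1): 12.734904% + 4.4892% = 17.224104%.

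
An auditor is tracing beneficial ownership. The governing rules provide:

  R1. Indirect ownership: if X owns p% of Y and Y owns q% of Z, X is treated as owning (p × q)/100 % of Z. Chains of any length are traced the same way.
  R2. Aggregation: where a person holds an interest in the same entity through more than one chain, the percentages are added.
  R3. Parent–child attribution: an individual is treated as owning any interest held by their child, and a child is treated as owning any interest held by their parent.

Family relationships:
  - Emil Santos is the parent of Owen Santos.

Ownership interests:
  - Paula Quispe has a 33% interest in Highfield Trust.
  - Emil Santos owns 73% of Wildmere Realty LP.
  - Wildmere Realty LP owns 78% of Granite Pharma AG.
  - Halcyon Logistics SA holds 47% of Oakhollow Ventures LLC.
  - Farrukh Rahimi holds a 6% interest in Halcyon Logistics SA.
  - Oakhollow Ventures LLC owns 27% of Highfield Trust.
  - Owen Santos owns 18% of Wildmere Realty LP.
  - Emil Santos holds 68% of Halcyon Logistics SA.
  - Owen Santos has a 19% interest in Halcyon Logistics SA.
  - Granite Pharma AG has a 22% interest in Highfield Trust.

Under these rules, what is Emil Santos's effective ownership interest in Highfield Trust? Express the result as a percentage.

26.6559%

By parent–child attribution (R3), Emil Santos is treated as also owning Owen Santos's interest in Halcyon Logistics SA, giving 68% + 19% = 87%.
By parent–child attribution (R3), Emil Santos is treated as also owning Owen Santos's interest in Wildmere Realty LP, giving 73% + 18% = 91%.
Chain via Halcyon Logistics SA → Oakhollow Ventures LLC (R1): 87% × 47% × 27% = 11.0403% of Highfield Trust.
Chain via Wildmere Realty LP → Granite Pharma AG (R1): 91% × 78% × 22% = 15.6156% of Highfield Trust.
Aggregating (R2): 11.0403% + 15.6156% = 26.6559%.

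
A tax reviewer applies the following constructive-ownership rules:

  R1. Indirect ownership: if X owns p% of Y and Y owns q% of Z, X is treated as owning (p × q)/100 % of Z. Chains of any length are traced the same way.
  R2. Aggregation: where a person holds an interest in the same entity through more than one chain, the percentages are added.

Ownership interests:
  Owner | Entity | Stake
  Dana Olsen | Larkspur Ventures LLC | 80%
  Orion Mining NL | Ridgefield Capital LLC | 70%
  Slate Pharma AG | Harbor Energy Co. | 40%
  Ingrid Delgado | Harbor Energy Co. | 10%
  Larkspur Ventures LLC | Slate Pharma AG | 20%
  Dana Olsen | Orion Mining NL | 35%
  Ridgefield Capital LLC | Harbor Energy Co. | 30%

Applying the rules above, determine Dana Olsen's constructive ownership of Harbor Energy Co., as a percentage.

13.75%

Chain via Orion Mining NL → Ridgefield Capital LLC (R1): 35% × 70% × 30% = 7.35% of Harbor Energy Co.
Chain via Larkspur Ventures LLC → Slate Pharma AG (R1): 80% × 20% × 40% = 6.4% of Harbor Energy Co.
Aggregating (R2): 7.35% + 6.4% = 13.75%.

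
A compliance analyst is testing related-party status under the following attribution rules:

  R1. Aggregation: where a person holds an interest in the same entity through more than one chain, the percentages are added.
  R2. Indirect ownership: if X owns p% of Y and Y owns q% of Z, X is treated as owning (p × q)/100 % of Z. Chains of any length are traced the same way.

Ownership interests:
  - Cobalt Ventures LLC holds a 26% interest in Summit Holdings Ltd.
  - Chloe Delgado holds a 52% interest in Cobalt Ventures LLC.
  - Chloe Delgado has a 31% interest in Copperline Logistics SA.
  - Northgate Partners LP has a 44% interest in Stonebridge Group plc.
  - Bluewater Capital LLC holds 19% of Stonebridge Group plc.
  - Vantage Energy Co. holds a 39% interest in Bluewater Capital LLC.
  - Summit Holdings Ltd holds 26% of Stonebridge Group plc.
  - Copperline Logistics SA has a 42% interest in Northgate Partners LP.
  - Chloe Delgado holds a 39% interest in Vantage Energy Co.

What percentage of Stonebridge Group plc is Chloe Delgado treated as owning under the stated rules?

Chain via Copperline Logistics SA → Northgate Partners LP (R2): 31% × 42% × 44% = 5.7288% of Stonebridge Group plc.
Chain via Vantage Energy Co. → Bluewater Capital LLC (R2): 39% × 39% × 19% = 2.8899% of Stonebridge Group plc.
Chain via Cobalt Ventures LLC → Summit Holdings Ltd (R2): 52% × 26% × 26% = 3.5152% of Stonebridge Group plc.
Aggregating (R1): 5.7288% + 2.8899% + 3.5152% = 12.1339%.

12.1339%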